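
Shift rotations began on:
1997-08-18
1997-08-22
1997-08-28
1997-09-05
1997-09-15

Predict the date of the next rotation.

1997-09-27

Intervals are 4, 6, 8, 10 days — an arithmetic progression with common difference 2.
Next gap: 12 days. 1997-09-15 + 12 days = 1997-09-27.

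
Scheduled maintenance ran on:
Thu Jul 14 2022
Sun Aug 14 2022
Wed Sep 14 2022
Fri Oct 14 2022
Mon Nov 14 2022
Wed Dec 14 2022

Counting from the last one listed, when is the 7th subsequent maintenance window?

Gaps: 31, 31, 30, 31, 30 days — not constant. Every event is on the 14th of the month.
Pattern: the 14th of each month.
January 2023: Sat Jan 14 2023.
Next: February 2023 → Tue Feb 14 2023.
Next: March 2023 → Tue Mar 14 2023.
Next: April 2023 → Fri Apr 14 2023.
Next: May 2023 → Sun May 14 2023.
June 2023: Wed Jun 14 2023.
July 2023: Fri Jul 14 2023.

Fri Jul 14 2023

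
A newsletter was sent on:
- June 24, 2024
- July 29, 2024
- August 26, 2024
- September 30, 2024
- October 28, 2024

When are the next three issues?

Every date is a Monday; gaps 35, 28, 35, 28 days.
Each is the last Monday of its month (at least one falls on the 29th or later, ruling out '4th Monday').
Last Monday of November 2024: November 25, 2024.
Last Monday of December 2024: December 30, 2024.
January 2025 ends with Monday January 27, 2025.

November 25, 2024; December 30, 2024; January 27, 2025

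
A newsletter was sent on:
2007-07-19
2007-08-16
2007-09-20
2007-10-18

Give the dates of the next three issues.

2007-11-15, 2007-12-20, 2008-01-17

All dates are Thursdays, 28, 35, 28 days apart.
Specifically, the 3rd Thursday of each month.
November 2007 — 3rd Thursday is 2007-11-15.
3rd Thursday of December 2007: 2007-12-20.
3rd Thursday of January 2008: 2008-01-17.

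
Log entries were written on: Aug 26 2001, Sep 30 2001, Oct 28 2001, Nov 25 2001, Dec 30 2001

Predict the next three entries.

Jan 27 2002, Feb 24 2002, Mar 31 2002

Every date is a Sunday; gaps 35, 28, 28, 35 days.
Each is the last Sunday of its month (at least one falls on the 29th or later, ruling out '4th Sunday').
Last Sunday of January 2002: Jan 27 2002.
February 2002 ends with Sunday Feb 24 2002.
Last Sunday of March 2002: Mar 31 2002.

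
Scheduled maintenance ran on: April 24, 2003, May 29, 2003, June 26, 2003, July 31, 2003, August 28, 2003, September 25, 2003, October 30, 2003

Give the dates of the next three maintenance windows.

November 27, 2003; December 25, 2003; January 29, 2004

All Thursdays; the gaps (35, 28, 35, 28, 28, 35) vary with month length.
This is the last Thursday of each month.
Last Thursday of November 2003: November 27, 2003.
December 2003 ends with Thursday December 25, 2003.
January 2004 ends with Thursday January 29, 2004.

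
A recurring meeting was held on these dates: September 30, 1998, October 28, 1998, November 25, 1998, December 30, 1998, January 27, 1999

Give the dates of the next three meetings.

February 24, 1999; March 31, 1999; April 28, 1999

These are Wednesdays with 28, 28, 35, 28-day gaps.
Each is the final Wednesday of its month — September 30, 1998 is past the 28th, so '4th Wednesday' doesn't fit.
February 1999 ends with Wednesday February 24, 1999.
Last Wednesday of March 1999: March 31, 1999.
Last Wednesday of April 1999: April 28, 1999.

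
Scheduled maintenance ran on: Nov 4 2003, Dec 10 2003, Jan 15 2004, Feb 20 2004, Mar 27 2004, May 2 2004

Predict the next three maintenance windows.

Jun 7 2004, Jul 13 2004, Aug 18 2004

Every event comes 36 days after the last (36, 36, 36, 36, 36).
May 2 2004 + 36 days = Jun 7 2004.
Jun 7 2004 + 36 days = Jul 13 2004.
Jul 13 2004 + 36 days = Aug 18 2004.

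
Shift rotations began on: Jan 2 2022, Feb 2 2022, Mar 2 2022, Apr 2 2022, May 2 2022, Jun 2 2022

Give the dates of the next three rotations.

Jul 2 2022, Aug 2 2022, Sep 2 2022

The day-of-month is always 2 (31, 28, 31, 30, 31 days between events).
So this recurs on the 2nd of each month.
Next: July 2022 → Jul 2 2022.
Next: August 2022 → Aug 2 2022.
September 2022: Sep 2 2022.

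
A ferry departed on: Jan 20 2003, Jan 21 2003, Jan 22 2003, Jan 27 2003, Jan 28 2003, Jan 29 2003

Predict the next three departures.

Every event lands on a Monday or Tuesday or Wednesday (gaps cycle 1, 1, 5, 1, 1).
So the schedule is: every Monday, Tuesday and Wednesday.
The following Monday is Feb 3 2003.
Next Tuesday: Feb 4 2003.
Next Wednesday: Feb 5 2003.

Feb 3 2003, Feb 4 2003, Feb 5 2003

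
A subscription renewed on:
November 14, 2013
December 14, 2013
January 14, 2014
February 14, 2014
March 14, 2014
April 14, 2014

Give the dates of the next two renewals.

May 14, 2014; June 14, 2014

Each date is the 14th; the gaps (30, 31, 31, 28, 31) track the month lengths.
The rule is the 14th of each month.
May 2014: May 14, 2014.
Next: June 2014 → June 14, 2014.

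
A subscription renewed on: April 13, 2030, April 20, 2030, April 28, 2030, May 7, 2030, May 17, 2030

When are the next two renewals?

The spacing grows by 1 each time: 7, 8, 9, 10 days.
Next gap: 11 days. May 17, 2030 + 11 days = May 28, 2030.
Next gap: 12 days. May 28, 2030 + 12 days = June 9, 2030.

May 28, 2030; June 9, 2030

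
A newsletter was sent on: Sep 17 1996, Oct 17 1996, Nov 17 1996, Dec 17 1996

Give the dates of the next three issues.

Jan 17 1997, Feb 17 1997, Mar 17 1997

Each date is the 17th; the gaps (30, 31, 30) track the month lengths.
The rule is the 17th of each month.
Next: January 1997 → Jan 17 1997.
February 1997: Feb 17 1997.
Next: March 1997 → Mar 17 1997.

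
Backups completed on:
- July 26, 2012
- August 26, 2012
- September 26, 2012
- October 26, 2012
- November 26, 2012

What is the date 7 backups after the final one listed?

June 26, 2013

The day-of-month is always 26 (31, 31, 30, 31 days between events).
So this recurs on the 26th of each month.
Next: December 2012 → December 26, 2012.
January 2013: January 26, 2013.
February 2013: February 26, 2013.
March 2013: March 26, 2013.
April 2013: April 26, 2013.
May 2013: May 26, 2013.
June 2013: June 26, 2013.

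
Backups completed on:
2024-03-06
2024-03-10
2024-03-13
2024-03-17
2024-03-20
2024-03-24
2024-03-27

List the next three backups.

Every event lands on a Wednesday or Sunday (gaps cycle 4, 3, 4, 3, 4, 3).
So the schedule is: every Wednesday and Sunday.
The following Sunday is 2024-03-31.
Next Wednesday: 2024-04-03.
The following Sunday is 2024-04-07.

2024-03-31, 2024-04-03, 2024-04-07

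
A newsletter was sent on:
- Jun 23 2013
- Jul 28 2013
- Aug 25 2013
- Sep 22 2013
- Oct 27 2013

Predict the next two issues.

These are Sundays at 28- or 35-day spacing (35, 28, 28, 35).
The pattern: 4th Sunday of the month.
4th Sunday of November 2013: Nov 24 2013.
4th Sunday of December 2013: Dec 22 2013.

Nov 24 2013, Dec 22 2013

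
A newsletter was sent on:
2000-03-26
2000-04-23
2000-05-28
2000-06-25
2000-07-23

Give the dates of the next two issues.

All dates are Sundays, 28, 35, 28, 28 days apart.
Specifically, the 4th Sunday of each month.
4th Sunday of August 2000: 2000-08-27.
4th Sunday of September 2000: 2000-09-24.

2000-08-27, 2000-09-24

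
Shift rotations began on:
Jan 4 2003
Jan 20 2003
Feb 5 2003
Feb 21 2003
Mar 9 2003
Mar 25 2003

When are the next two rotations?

Apr 10 2003, Apr 26 2003

The spacing is 16, 16, 16, 16, 16 days — always 16 days.
Mar 25 2003 + 16 days = Apr 10 2003.
Apr 10 2003 + 16 days = Apr 26 2003.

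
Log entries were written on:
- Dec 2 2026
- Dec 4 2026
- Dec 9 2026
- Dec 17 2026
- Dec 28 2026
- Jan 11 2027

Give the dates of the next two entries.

Intervals are 2, 5, 8, 11, 14 days — an arithmetic progression with common difference 3.
Next gap: 17 days. Jan 11 2027 + 17 days = Jan 28 2027.
Next gap: 20 days. Jan 28 2027 + 20 days = Feb 17 2027.

Jan 28 2027, Feb 17 2027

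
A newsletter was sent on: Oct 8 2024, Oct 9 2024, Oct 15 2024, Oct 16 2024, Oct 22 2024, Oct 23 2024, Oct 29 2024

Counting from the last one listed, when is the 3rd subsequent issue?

Every event lands on a Tuesday or Wednesday (gaps cycle 1, 6, 1, 6, 1, 6).
So the schedule is: every Tuesday and Wednesday.
Next Wednesday: Oct 30 2024.
The following Tuesday is Nov 5 2024.
The following Wednesday is Nov 6 2024.

Nov 6 2024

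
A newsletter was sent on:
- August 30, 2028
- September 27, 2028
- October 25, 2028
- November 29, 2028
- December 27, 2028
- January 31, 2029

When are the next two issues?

February 28, 2029; March 28, 2029

These are Wednesdays with 28, 28, 35, 28, 35-day gaps.
Each is the final Wednesday of its month — August 30, 2028 is past the 28th, so '4th Wednesday' doesn't fit.
Last Wednesday of February 2029: February 28, 2029.
Last Wednesday of March 2029: March 28, 2029.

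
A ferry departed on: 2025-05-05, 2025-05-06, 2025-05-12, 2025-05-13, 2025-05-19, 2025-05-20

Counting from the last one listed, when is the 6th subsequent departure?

Gaps: 1, 6, 1, 6, 1 days — not constant, but cyclic with period 2.
The events fall on every Monday and Tuesday.
Next Monday: 2025-05-26.
Next Tuesday: 2025-05-27.
The following Monday is 2025-06-02.
Next Tuesday: 2025-06-03.
Next Monday: 2025-06-09.
The following Tuesday is 2025-06-10.

2025-06-10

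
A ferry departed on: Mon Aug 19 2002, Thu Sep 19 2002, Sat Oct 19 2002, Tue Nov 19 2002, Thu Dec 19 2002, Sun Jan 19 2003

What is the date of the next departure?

Wed Feb 19 2003

Gaps: 31, 30, 31, 30, 31 days — not constant. Every event is on the 19th of the month.
Pattern: the 19th of each month.
Next: February 2003 → Wed Feb 19 2003.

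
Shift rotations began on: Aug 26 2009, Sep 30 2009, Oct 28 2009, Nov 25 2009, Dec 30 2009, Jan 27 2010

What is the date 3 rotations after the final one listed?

Apr 28 2010

These are Wednesdays with 35, 28, 28, 35, 28-day gaps.
Each is the final Wednesday of its month — Sep 30 2009 is past the 28th, so '4th Wednesday' doesn't fit.
February 2010 ends with Wednesday Feb 24 2010.
Last Wednesday of March 2010: Mar 31 2010.
April 2010 ends with Wednesday Apr 28 2010.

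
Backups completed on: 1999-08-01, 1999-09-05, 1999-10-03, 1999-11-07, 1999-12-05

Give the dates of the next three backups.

Gaps: 35, 28, 35, 28 days — a mix of 28 and 35. Every date is a Sunday.
Each is the 1st Sunday of its month.
January 2000 — 1st Sunday is 2000-01-02.
1st Sunday of February 2000: 2000-02-06.
March 2000 — 1st Sunday is 2000-03-05.

2000-01-02, 2000-02-06, 2000-03-05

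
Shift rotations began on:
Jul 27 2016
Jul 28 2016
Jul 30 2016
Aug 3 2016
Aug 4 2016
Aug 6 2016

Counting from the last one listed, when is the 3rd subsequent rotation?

Aug 13 2016

The gap pattern 1, 2, 4, 1, 2 repeats every 3 events.
These are the Wednesdays, Thursdays and Saturdays of each week.
The following Wednesday is Aug 10 2016.
The following Thursday is Aug 11 2016.
Next Saturday: Aug 13 2016.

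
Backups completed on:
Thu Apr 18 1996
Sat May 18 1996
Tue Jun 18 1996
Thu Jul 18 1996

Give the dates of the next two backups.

The day-of-month is always 18 (30, 31, 30 days between events).
So this recurs on the 18th of each month.
Next: August 1996 → Sun Aug 18 1996.
Next: September 1996 → Wed Sep 18 1996.

Sun Aug 18 1996, Wed Sep 18 1996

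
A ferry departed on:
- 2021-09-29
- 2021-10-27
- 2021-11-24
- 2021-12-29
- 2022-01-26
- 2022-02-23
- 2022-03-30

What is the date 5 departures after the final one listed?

These are Wednesdays with 28, 28, 35, 28, 28, 35-day gaps.
Each is the final Wednesday of its month — 2021-09-29 is past the 28th, so '4th Wednesday' doesn't fit.
April 2022 ends with Wednesday 2022-04-27.
May 2022 ends with Wednesday 2022-05-25.
Last Wednesday of June 2022: 2022-06-29.
Last Wednesday of July 2022: 2022-07-27.
August 2022 ends with Wednesday 2022-08-31.

2022-08-31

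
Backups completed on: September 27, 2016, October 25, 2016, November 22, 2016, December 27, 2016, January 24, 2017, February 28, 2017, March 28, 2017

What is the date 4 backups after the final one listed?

July 25, 2017

Gaps: 28, 28, 35, 28, 35, 28 days — a mix of 28 and 35. Every date is a Tuesday.
Each is the 4th Tuesday of its month.
4th Tuesday of April 2017: April 25, 2017.
May 2017 — 4th Tuesday is May 23, 2017.
4th Tuesday of June 2017: June 27, 2017.
July 2017 — 4th Tuesday is July 25, 2017.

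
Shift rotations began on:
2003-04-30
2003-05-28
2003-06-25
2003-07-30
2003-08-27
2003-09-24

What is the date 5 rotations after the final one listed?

All Wednesdays; the gaps (28, 28, 35, 28, 28) vary with month length.
This is the last Wednesday of each month.
Last Wednesday of October 2003: 2003-10-29.
November 2003 ends with Wednesday 2003-11-26.
Last Wednesday of December 2003: 2003-12-31.
January 2004 ends with Wednesday 2004-01-28.
Last Wednesday of February 2004: 2004-02-25.

2004-02-25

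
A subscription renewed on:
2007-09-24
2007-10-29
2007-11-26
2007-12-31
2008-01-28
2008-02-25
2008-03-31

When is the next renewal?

All Mondays; the gaps (35, 28, 35, 28, 28, 35) vary with month length.
This is the last Monday of each month.
Last Monday of April 2008: 2008-04-28.

2008-04-28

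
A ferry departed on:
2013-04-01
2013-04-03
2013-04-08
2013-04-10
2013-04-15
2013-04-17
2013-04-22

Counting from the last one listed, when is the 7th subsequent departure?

2013-05-15

Gaps: 2, 5, 2, 5, 2, 5 days — not constant, but cyclic with period 2.
The events fall on every Monday and Wednesday.
The following Wednesday is 2013-04-24.
The following Monday is 2013-04-29.
The following Wednesday is 2013-05-01.
The following Monday is 2013-05-06.
The following Wednesday is 2013-05-08.
The following Monday is 2013-05-13.
The following Wednesday is 2013-05-15.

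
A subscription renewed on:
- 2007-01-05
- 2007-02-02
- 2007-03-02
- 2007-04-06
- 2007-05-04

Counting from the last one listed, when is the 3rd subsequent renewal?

2007-08-03

Gaps: 28, 28, 35, 28 days — a mix of 28 and 35. Every date is a Friday.
Each is the 1st Friday of its month.
June 2007 — 1st Friday is 2007-06-01.
July 2007 — 1st Friday is 2007-07-06.
1st Friday of August 2007: 2007-08-03.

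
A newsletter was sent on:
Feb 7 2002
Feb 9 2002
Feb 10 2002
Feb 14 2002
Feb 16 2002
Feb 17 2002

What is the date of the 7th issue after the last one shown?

The gap pattern 2, 1, 4, 2, 1 repeats every 3 events.
These are the Thursdays, Saturdays and Sundays of each week.
The following Thursday is Feb 21 2002.
The following Saturday is Feb 23 2002.
The following Sunday is Feb 24 2002.
Next Thursday: Feb 28 2002.
The following Saturday is Mar 2 2002.
The following Sunday is Mar 3 2002.
The following Thursday is Mar 7 2002.

Mar 7 2002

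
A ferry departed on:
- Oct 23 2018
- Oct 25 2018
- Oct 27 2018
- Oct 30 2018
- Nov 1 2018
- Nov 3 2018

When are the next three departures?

The gap pattern 2, 2, 3, 2, 2 repeats every 3 events.
These are the Tuesdays, Thursdays and Saturdays of each week.
Next Tuesday: Nov 6 2018.
Next Thursday: Nov 8 2018.
Next Saturday: Nov 10 2018.

Nov 6 2018, Nov 8 2018, Nov 10 2018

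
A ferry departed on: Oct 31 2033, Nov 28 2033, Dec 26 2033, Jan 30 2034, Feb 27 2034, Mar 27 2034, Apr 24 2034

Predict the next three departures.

May 29 2034, Jun 26 2034, Jul 31 2034

Every date is a Monday; gaps 28, 28, 35, 28, 28, 28 days.
Each is the last Monday of its month (at least one falls on the 29th or later, ruling out '4th Monday').
May 2034 ends with Monday May 29 2034.
Last Monday of June 2034: Jun 26 2034.
Last Monday of July 2034: Jul 31 2034.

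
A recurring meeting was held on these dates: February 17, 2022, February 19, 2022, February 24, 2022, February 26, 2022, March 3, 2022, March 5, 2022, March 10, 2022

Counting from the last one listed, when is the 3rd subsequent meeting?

March 19, 2022

Every event lands on a Thursday or Saturday (gaps cycle 2, 5, 2, 5, 2, 5).
So the schedule is: every Thursday and Saturday.
Next Saturday: March 12, 2022.
Next Thursday: March 17, 2022.
Next Saturday: March 19, 2022.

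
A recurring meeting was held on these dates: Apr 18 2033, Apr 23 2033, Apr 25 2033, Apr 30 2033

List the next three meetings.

Every event lands on a Monday or Saturday (gaps cycle 5, 2, 5).
So the schedule is: every Monday and Saturday.
Next Monday: May 2 2033.
The following Saturday is May 7 2033.
Next Monday: May 9 2033.

May 2 2033, May 7 2033, May 9 2033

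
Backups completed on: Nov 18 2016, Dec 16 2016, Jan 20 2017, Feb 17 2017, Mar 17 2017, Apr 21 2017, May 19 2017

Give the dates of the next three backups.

Jun 16 2017, Jul 21 2017, Aug 18 2017

These are Fridays at 28- or 35-day spacing (28, 35, 28, 28, 35, 28).
The pattern: 3rd Friday of the month.
3rd Friday of June 2017: Jun 16 2017.
July 2017 — 3rd Friday is Jul 21 2017.
August 2017 — 3rd Friday is Aug 18 2017.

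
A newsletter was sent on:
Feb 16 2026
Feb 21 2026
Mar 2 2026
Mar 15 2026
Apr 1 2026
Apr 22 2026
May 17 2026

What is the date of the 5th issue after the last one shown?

Nov 18 2026

Intervals are 5, 9, 13, 17, 21, 25 days — an arithmetic progression with common difference 4.
Next gap: 29 days. May 17 2026 + 29 days = Jun 15 2026.
Next gap: 33 days. Jun 15 2026 + 33 days = Jul 18 2026.
Next gap: 37 days. Jul 18 2026 + 37 days = Aug 24 2026.
Next gap: 41 days. Aug 24 2026 + 41 days = Oct 4 2026.
Next gap: 45 days. Oct 4 2026 + 45 days = Nov 18 2026.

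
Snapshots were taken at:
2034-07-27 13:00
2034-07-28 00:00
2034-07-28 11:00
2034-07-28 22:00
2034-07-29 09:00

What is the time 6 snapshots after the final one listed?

2034-08-01 03:00

The interval is a steady 11 hours (11, 11, 11, 11).
2034-07-29 09:00 + 11 h = 2034-07-29 20:00.
2034-07-29 20:00 + 11 h = 2034-07-30 07:00.
2034-07-30 07:00 + 11 h = 2034-07-30 18:00.
2034-07-30 18:00 + 11 h = 2034-07-31 05:00.
2034-07-31 05:00 + 11 h = 2034-07-31 16:00.
2034-07-31 16:00 + 11 h = 2034-08-01 03:00.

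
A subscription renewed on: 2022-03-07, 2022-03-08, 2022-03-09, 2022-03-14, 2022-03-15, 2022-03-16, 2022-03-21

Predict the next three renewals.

2022-03-22, 2022-03-23, 2022-03-28

Every event lands on a Monday or Tuesday or Wednesday (gaps cycle 1, 1, 5, 1, 1, 5).
So the schedule is: every Monday, Tuesday and Wednesday.
Next Tuesday: 2022-03-22.
The following Wednesday is 2022-03-23.
The following Monday is 2022-03-28.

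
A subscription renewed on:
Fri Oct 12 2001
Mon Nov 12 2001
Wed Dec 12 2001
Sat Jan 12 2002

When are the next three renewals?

Gaps: 31, 30, 31 days — not constant. Every event is on the 12th of the month.
Pattern: the 12th of each month.
February 2002: Tue Feb 12 2002.
March 2002: Tue Mar 12 2002.
April 2002: Fri Apr 12 2002.

Tue Feb 12 2002, Tue Mar 12 2002, Fri Apr 12 2002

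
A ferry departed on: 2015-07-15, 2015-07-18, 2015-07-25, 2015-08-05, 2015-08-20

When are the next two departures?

2015-09-08, 2015-10-01

The spacing grows by 4 each time: 3, 7, 11, 15 days.
Next gap: 19 days. 2015-08-20 + 19 days = 2015-09-08.
Next gap: 23 days. 2015-09-08 + 23 days = 2015-10-01.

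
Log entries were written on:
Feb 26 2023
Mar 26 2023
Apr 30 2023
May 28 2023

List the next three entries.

These are Sundays with 28, 35, 28-day gaps.
Each is the final Sunday of its month — Apr 30 2023 is past the 28th, so '4th Sunday' doesn't fit.
Last Sunday of June 2023: Jun 25 2023.
Last Sunday of July 2023: Jul 30 2023.
August 2023 ends with Sunday Aug 27 2023.

Jun 25 2023, Jul 30 2023, Aug 27 2023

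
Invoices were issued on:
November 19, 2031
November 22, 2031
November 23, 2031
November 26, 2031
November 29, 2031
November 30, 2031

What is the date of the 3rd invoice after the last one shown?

December 7, 2031

The gap pattern 3, 1, 3, 3, 1 repeats every 3 events.
These are the Wednesdays, Saturdays and Sundays of each week.
The following Wednesday is December 3, 2031.
Next Saturday: December 6, 2031.
Next Sunday: December 7, 2031.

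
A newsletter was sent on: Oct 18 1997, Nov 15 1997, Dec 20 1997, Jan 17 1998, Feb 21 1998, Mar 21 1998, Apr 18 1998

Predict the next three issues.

All dates are Saturdays, 28, 35, 28, 35, 28, 28 days apart.
Specifically, the 3rd Saturday of each month.
May 1998 — 3rd Saturday is May 16 1998.
June 1998 — 3rd Saturday is Jun 20 1998.
July 1998 — 3rd Saturday is Jul 18 1998.

May 16 1998, Jun 20 1998, Jul 18 1998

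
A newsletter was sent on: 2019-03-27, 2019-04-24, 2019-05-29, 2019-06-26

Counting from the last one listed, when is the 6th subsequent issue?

These are Wednesdays with 28, 35, 28-day gaps.
Each is the final Wednesday of its month — 2019-05-29 is past the 28th, so '4th Wednesday' doesn't fit.
July 2019 ends with Wednesday 2019-07-31.
August 2019 ends with Wednesday 2019-08-28.
September 2019 ends with Wednesday 2019-09-25.
Last Wednesday of October 2019: 2019-10-30.
Last Wednesday of November 2019: 2019-11-27.
December 2019 ends with Wednesday 2019-12-25.

2019-12-25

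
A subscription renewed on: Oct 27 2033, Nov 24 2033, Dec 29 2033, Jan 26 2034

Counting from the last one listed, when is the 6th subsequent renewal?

Jul 27 2034

These are Thursdays with 28, 35, 28-day gaps.
Each is the final Thursday of its month — Dec 29 2033 is past the 28th, so '4th Thursday' doesn't fit.
Last Thursday of February 2034: Feb 23 2034.
March 2034 ends with Thursday Mar 30 2034.
April 2034 ends with Thursday Apr 27 2034.
May 2034 ends with Thursday May 25 2034.
June 2034 ends with Thursday Jun 29 2034.
July 2034 ends with Thursday Jul 27 2034.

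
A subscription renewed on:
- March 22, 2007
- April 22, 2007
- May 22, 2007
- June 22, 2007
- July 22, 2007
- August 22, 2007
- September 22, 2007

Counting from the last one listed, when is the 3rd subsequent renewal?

December 22, 2007

Gaps: 31, 30, 31, 30, 31, 31 days — not constant. Every event is on the 22nd of the month.
Pattern: the 22nd of each month.
Next: October 2007 → October 22, 2007.
Next: November 2007 → November 22, 2007.
Next: December 2007 → December 22, 2007.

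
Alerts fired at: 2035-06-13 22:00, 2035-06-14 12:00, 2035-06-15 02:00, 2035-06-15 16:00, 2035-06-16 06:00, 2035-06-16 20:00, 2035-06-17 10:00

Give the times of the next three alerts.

2035-06-18 00:00, 2035-06-18 14:00, 2035-06-19 04:00

The interval is a steady 14 hours (14, 14, 14, 14, 14, 14).
2035-06-17 10:00 + 14 h = 2035-06-18 00:00.
2035-06-18 00:00 + 14 h = 2035-06-18 14:00.
2035-06-18 14:00 + 14 h = 2035-06-19 04:00.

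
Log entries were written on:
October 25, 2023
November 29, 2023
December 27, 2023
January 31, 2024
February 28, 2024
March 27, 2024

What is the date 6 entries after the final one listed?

All Wednesdays; the gaps (35, 28, 35, 28, 28) vary with month length.
This is the last Wednesday of each month.
April 2024 ends with Wednesday April 24, 2024.
Last Wednesday of May 2024: May 29, 2024.
Last Wednesday of June 2024: June 26, 2024.
Last Wednesday of July 2024: July 31, 2024.
August 2024 ends with Wednesday August 28, 2024.
September 2024 ends with Wednesday September 25, 2024.

September 25, 2024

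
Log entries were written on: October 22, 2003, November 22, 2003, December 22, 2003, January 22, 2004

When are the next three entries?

Each date is the 22nd; the gaps (31, 30, 31) track the month lengths.
The rule is the 22nd of each month.
Next: February 2004 → February 22, 2004.
March 2004: March 22, 2004.
April 2004: April 22, 2004.

February 22, 2004; March 22, 2004; April 22, 2004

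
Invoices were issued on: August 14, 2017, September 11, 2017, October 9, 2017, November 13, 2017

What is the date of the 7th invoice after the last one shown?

June 11, 2018

Gaps: 28, 28, 35 days — a mix of 28 and 35. Every date is a Monday.
Each is the 2nd Monday of its month.
2nd Monday of December 2017: December 11, 2017.
January 2018 — 2nd Monday is January 8, 2018.
February 2018 — 2nd Monday is February 12, 2018.
2nd Monday of March 2018: March 12, 2018.
2nd Monday of April 2018: April 9, 2018.
May 2018 — 2nd Monday is May 14, 2018.
June 2018 — 2nd Monday is June 11, 2018.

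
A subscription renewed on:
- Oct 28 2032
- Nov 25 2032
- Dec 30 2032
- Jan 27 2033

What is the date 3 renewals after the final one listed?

All Thursdays; the gaps (28, 35, 28) vary with month length.
This is the last Thursday of each month.
February 2033 ends with Thursday Feb 24 2033.
March 2033 ends with Thursday Mar 31 2033.
Last Thursday of April 2033: Apr 28 2033.

Apr 28 2033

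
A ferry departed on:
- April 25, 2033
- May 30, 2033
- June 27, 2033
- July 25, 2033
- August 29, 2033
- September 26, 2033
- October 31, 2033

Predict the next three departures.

November 28, 2033; December 26, 2033; January 30, 2034

Every date is a Monday; gaps 35, 28, 28, 35, 28, 35 days.
Each is the last Monday of its month (at least one falls on the 29th or later, ruling out '4th Monday').
Last Monday of November 2033: November 28, 2033.
December 2033 ends with Monday December 26, 2033.
Last Monday of January 2034: January 30, 2034.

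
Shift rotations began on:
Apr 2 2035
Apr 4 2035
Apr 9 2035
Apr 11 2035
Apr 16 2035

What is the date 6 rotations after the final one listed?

Gaps: 2, 5, 2, 5 days — not constant, but cyclic with period 2.
The events fall on every Monday and Wednesday.
The following Wednesday is Apr 18 2035.
The following Monday is Apr 23 2035.
Next Wednesday: Apr 25 2035.
Next Monday: Apr 30 2035.
The following Wednesday is May 2 2035.
Next Monday: May 7 2035.

May 7 2035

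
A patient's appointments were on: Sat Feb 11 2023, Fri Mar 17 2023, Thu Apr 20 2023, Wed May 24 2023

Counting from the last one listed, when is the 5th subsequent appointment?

Fri Nov 10 2023

Gaps between consecutive events: 34, 34, 34 days — a constant 34-day interval.
Wed May 24 2023 + 34 days = Tue Jun 27 2023.
Tue Jun 27 2023 + 34 days = Mon Jul 31 2023.
Mon Jul 31 2023 + 34 days = Sun Sep 3 2023.
Sun Sep 3 2023 + 34 days = Sat Oct 7 2023.
Sat Oct 7 2023 + 34 days = Fri Nov 10 2023.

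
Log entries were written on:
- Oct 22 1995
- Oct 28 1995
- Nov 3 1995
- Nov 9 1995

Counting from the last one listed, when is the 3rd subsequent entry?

Nov 27 1995

Every event comes 6 days after the last (6, 6, 6).
Nov 9 1995 + 6 days = Nov 15 1995.
Nov 15 1995 + 6 days = Nov 21 1995.
Nov 21 1995 + 6 days = Nov 27 1995.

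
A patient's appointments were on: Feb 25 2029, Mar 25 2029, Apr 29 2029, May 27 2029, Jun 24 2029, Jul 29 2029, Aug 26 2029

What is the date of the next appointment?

Sep 30 2029

All Sundays; the gaps (28, 35, 28, 28, 35, 28) vary with month length.
This is the last Sunday of each month.
September 2029 ends with Sunday Sep 30 2029.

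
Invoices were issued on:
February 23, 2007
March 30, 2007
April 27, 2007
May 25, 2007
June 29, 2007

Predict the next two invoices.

July 27, 2007; August 31, 2007

Every date is a Friday; gaps 35, 28, 28, 35 days.
Each is the last Friday of its month (at least one falls on the 29th or later, ruling out '4th Friday').
Last Friday of July 2007: July 27, 2007.
August 2007 ends with Friday August 31, 2007.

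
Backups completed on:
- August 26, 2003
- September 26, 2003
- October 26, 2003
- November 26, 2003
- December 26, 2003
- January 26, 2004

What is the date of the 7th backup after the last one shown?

The day-of-month is always 26 (31, 30, 31, 30, 31 days between events).
So this recurs on the 26th of each month.
February 2004: February 26, 2004.
Next: March 2004 → March 26, 2004.
April 2004: April 26, 2004.
May 2004: May 26, 2004.
June 2004: June 26, 2004.
July 2004: July 26, 2004.
August 2004: August 26, 2004.

August 26, 2004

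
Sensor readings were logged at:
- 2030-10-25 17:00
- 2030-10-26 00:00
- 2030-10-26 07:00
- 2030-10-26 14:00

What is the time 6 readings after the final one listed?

Spacing: 7, 7, 7 h — constant 7 h.
2030-10-26 14:00 + 7 h = 2030-10-26 21:00.
2030-10-26 21:00 + 7 h = 2030-10-27 04:00.
2030-10-27 04:00 + 7 h = 2030-10-27 11:00.
2030-10-27 11:00 + 7 h = 2030-10-27 18:00.
2030-10-27 18:00 + 7 h = 2030-10-28 01:00.
2030-10-28 01:00 + 7 h = 2030-10-28 08:00.

2030-10-28 08:00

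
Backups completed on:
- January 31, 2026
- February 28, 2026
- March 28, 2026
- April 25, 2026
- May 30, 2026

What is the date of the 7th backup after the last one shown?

All Saturdays; the gaps (28, 28, 28, 35) vary with month length.
This is the last Saturday of each month.
Last Saturday of June 2026: June 27, 2026.
Last Saturday of July 2026: July 25, 2026.
Last Saturday of August 2026: August 29, 2026.
September 2026 ends with Saturday September 26, 2026.
Last Saturday of October 2026: October 31, 2026.
Last Saturday of November 2026: November 28, 2026.
Last Saturday of December 2026: December 26, 2026.

December 26, 2026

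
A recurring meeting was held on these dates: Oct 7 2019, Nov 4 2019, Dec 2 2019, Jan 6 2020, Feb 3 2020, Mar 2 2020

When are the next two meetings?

All dates are Mondays, 28, 28, 35, 28, 28 days apart.
Specifically, the 1st Monday of each month.
1st Monday of April 2020: Apr 6 2020.
1st Monday of May 2020: May 4 2020.

Apr 6 2020, May 4 2020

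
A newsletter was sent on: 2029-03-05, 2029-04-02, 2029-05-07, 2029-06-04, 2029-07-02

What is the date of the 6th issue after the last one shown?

These are Mondays at 28- or 35-day spacing (28, 35, 28, 28).
The pattern: 1st Monday of the month.
1st Monday of August 2029: 2029-08-06.
1st Monday of September 2029: 2029-09-03.
October 2029 — 1st Monday is 2029-10-01.
1st Monday of November 2029: 2029-11-05.
December 2029 — 1st Monday is 2029-12-03.
1st Monday of January 2030: 2030-01-07.

2030-01-07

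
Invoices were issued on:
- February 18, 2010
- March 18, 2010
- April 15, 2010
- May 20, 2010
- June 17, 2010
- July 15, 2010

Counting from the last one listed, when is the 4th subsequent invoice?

Gaps: 28, 28, 35, 28, 28 days — a mix of 28 and 35. Every date is a Thursday.
Each is the 3rd Thursday of its month.
3rd Thursday of August 2010: August 19, 2010.
3rd Thursday of September 2010: September 16, 2010.
3rd Thursday of October 2010: October 21, 2010.
November 2010 — 3rd Thursday is November 18, 2010.

November 18, 2010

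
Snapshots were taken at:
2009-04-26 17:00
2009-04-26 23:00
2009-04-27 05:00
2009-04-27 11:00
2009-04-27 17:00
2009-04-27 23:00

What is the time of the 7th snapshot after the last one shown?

2009-04-29 17:00

Spacing: 6, 6, 6, 6, 6 h — constant 6 h.
2009-04-27 23:00 + 6 h = 2009-04-28 05:00.
2009-04-28 05:00 + 6 h = 2009-04-28 11:00.
2009-04-28 11:00 + 6 h = 2009-04-28 17:00.
2009-04-28 17:00 + 6 h = 2009-04-28 23:00.
2009-04-28 23:00 + 6 h = 2009-04-29 05:00.
2009-04-29 05:00 + 6 h = 2009-04-29 11:00.
2009-04-29 11:00 + 6 h = 2009-04-29 17:00.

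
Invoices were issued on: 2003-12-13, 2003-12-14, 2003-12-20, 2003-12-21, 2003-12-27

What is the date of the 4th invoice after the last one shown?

Every event lands on a Saturday or Sunday (gaps cycle 1, 6, 1, 6).
So the schedule is: every Saturday and Sunday.
Next Sunday: 2003-12-28.
Next Saturday: 2004-01-03.
The following Sunday is 2004-01-04.
Next Saturday: 2004-01-10.

2004-01-10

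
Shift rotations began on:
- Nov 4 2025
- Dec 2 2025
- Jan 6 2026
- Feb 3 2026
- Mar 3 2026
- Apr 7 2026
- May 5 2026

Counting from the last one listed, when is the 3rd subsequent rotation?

All dates are Tuesdays, 28, 35, 28, 28, 35, 28 days apart.
Specifically, the 1st Tuesday of each month.
June 2026 — 1st Tuesday is Jun 2 2026.
1st Tuesday of July 2026: Jul 7 2026.
1st Tuesday of August 2026: Aug 4 2026.

Aug 4 2026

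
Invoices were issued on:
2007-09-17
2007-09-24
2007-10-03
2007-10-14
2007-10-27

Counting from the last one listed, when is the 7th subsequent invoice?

The spacing grows by 2 each time: 7, 9, 11, 13 days.
Next gap: 15 days. 2007-10-27 + 15 days = 2007-11-11.
Next gap: 17 days. 2007-11-11 + 17 days = 2007-11-28.
Next gap: 19 days. 2007-11-28 + 19 days = 2007-12-17.
Next gap: 21 days. 2007-12-17 + 21 days = 2008-01-07.
Next gap: 23 days. 2008-01-07 + 23 days = 2008-01-30.
Next gap: 25 days. 2008-01-30 + 25 days = 2008-02-24.
Next gap: 27 days. 2008-02-24 + 27 days = 2008-03-22.

2008-03-22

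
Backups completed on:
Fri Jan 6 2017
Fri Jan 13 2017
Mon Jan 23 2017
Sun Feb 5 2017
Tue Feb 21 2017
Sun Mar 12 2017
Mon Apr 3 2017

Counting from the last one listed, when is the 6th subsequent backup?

Sun Oct 15 2017

Intervals are 7, 10, 13, 16, 19, 22 days — an arithmetic progression with common difference 3.
Next gap: 25 days. Mon Apr 3 2017 + 25 days = Fri Apr 28 2017.
Next gap: 28 days. Fri Apr 28 2017 + 28 days = Fri May 26 2017.
Next gap: 31 days. Fri May 26 2017 + 31 days = Mon Jun 26 2017.
Next gap: 34 days. Mon Jun 26 2017 + 34 days = Sun Jul 30 2017.
Next gap: 37 days. Sun Jul 30 2017 + 37 days = Tue Sep 5 2017.
Next gap: 40 days. Tue Sep 5 2017 + 40 days = Sun Oct 15 2017.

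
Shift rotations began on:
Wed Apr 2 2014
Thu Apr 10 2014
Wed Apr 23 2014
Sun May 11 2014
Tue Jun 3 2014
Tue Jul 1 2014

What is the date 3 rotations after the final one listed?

Thu Oct 23 2014

Gaps: 8, 13, 18, 23, 28 days — each gap is 5 larger than the previous one.
Next gap: 33 days. Tue Jul 1 2014 + 33 days = Sun Aug 3 2014.
Next gap: 38 days. Sun Aug 3 2014 + 38 days = Wed Sep 10 2014.
Next gap: 43 days. Wed Sep 10 2014 + 43 days = Thu Oct 23 2014.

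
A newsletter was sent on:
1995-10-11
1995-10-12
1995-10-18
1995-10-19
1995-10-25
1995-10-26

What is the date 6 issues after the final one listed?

The gap pattern 1, 6, 1, 6, 1 repeats every 2 events.
These are the Wednesdays and Thursdays of each week.
Next Wednesday: 1995-11-01.
The following Thursday is 1995-11-02.
Next Wednesday: 1995-11-08.
Next Thursday: 1995-11-09.
Next Wednesday: 1995-11-15.
The following Thursday is 1995-11-16.

1995-11-16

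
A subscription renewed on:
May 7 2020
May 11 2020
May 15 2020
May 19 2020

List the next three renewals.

Every event comes 4 days after the last (4, 4, 4).
May 19 2020 + 4 days = May 23 2020.
May 23 2020 + 4 days = May 27 2020.
May 27 2020 + 4 days = May 31 2020.

May 23 2020, May 27 2020, May 31 2020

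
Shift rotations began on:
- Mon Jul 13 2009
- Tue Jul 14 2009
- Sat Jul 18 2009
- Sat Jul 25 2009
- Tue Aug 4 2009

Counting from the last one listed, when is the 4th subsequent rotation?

Gaps: 1, 4, 7, 10 days — each gap is 3 larger than the previous one.
Next gap: 13 days. Tue Aug 4 2009 + 13 days = Mon Aug 17 2009.
Next gap: 16 days. Mon Aug 17 2009 + 16 days = Wed Sep 2 2009.
Next gap: 19 days. Wed Sep 2 2009 + 19 days = Mon Sep 21 2009.
Next gap: 22 days. Mon Sep 21 2009 + 22 days = Tue Oct 13 2009.

Tue Oct 13 2009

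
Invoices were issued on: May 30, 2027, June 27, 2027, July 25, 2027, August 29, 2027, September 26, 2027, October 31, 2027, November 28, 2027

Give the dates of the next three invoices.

Every date is a Sunday; gaps 28, 28, 35, 28, 35, 28 days.
Each is the last Sunday of its month (at least one falls on the 29th or later, ruling out '4th Sunday').
December 2027 ends with Sunday December 26, 2027.
Last Sunday of January 2028: January 30, 2028.
Last Sunday of February 2028: February 27, 2028.

December 26, 2027; January 30, 2028; February 27, 2028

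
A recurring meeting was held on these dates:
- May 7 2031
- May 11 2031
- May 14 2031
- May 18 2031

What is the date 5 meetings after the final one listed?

Jun 4 2031

Gaps: 4, 3, 4 days — not constant, but cyclic with period 2.
The events fall on every Wednesday and Sunday.
Next Wednesday: May 21 2031.
The following Sunday is May 25 2031.
Next Wednesday: May 28 2031.
The following Sunday is Jun 1 2031.
The following Wednesday is Jun 4 2031.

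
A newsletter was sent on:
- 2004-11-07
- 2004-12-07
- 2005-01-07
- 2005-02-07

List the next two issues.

2005-03-07, 2005-04-07

The day-of-month is always 7 (30, 31, 31 days between events).
So this recurs on the 7th of each month.
March 2005: 2005-03-07.
April 2005: 2005-04-07.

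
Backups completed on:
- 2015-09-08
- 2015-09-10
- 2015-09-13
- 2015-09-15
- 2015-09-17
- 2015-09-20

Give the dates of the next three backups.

2015-09-22, 2015-09-24, 2015-09-27

The gap pattern 2, 3, 2, 2, 3 repeats every 3 events.
These are the Tuesdays, Thursdays and Sundays of each week.
Next Tuesday: 2015-09-22.
The following Thursday is 2015-09-24.
The following Sunday is 2015-09-27.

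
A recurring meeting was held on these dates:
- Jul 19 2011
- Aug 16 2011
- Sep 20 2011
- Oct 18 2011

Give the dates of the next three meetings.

Nov 15 2011, Dec 20 2011, Jan 17 2012

All dates are Tuesdays, 28, 35, 28 days apart.
Specifically, the 3rd Tuesday of each month.
November 2011 — 3rd Tuesday is Nov 15 2011.
3rd Tuesday of December 2011: Dec 20 2011.
January 2012 — 3rd Tuesday is Jan 17 2012.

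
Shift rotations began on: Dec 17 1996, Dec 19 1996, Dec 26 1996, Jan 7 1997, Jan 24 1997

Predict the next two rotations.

Gaps: 2, 7, 12, 17 days — each gap is 5 larger than the previous one.
Next gap: 22 days. Jan 24 1997 + 22 days = Feb 15 1997.
Next gap: 27 days. Feb 15 1997 + 27 days = Mar 14 1997.

Feb 15 1997, Mar 14 1997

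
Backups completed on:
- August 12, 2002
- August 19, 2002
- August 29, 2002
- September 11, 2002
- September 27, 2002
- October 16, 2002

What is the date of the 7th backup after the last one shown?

The spacing grows by 3 each time: 7, 10, 13, 16, 19 days.
Next gap: 22 days. October 16, 2002 + 22 days = November 7, 2002.
Next gap: 25 days. November 7, 2002 + 25 days = December 2, 2002.
Next gap: 28 days. December 2, 2002 + 28 days = December 30, 2002.
Next gap: 31 days. December 30, 2002 + 31 days = January 30, 2003.
Next gap: 34 days. January 30, 2003 + 34 days = March 5, 2003.
Next gap: 37 days. March 5, 2003 + 37 days = April 11, 2003.
Next gap: 40 days. April 11, 2003 + 40 days = May 21, 2003.

May 21, 2003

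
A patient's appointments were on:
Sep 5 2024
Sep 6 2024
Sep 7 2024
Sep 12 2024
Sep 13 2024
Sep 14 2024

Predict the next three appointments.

Gaps: 1, 1, 5, 1, 1 days — not constant, but cyclic with period 3.
The events fall on every Thursday, Friday and Saturday.
The following Thursday is Sep 19 2024.
The following Friday is Sep 20 2024.
The following Saturday is Sep 21 2024.

Sep 19 2024, Sep 20 2024, Sep 21 2024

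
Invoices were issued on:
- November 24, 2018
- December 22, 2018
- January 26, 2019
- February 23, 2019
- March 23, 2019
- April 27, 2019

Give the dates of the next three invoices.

May 25, 2019; June 22, 2019; July 27, 2019

These are Saturdays at 28- or 35-day spacing (28, 35, 28, 28, 35).
The pattern: 4th Saturday of the month.
4th Saturday of May 2019: May 25, 2019.
June 2019 — 4th Saturday is June 22, 2019.
July 2019 — 4th Saturday is July 27, 2019.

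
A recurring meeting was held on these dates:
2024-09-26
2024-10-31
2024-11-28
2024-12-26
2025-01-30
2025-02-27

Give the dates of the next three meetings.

2025-03-27, 2025-04-24, 2025-05-29

These are Thursdays with 35, 28, 28, 35, 28-day gaps.
Each is the final Thursday of its month — 2024-10-31 is past the 28th, so '4th Thursday' doesn't fit.
Last Thursday of March 2025: 2025-03-27.
April 2025 ends with Thursday 2025-04-24.
Last Thursday of May 2025: 2025-05-29.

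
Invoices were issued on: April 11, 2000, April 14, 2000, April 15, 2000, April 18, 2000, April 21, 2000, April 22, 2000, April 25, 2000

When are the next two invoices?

April 28, 2000; April 29, 2000

Every event lands on a Tuesday or Friday or Saturday (gaps cycle 3, 1, 3, 3, 1, 3).
So the schedule is: every Tuesday, Friday and Saturday.
Next Friday: April 28, 2000.
The following Saturday is April 29, 2000.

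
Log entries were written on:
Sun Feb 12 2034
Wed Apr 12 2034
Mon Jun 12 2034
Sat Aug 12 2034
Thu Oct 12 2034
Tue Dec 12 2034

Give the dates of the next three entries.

Mon Feb 12 2035, Thu Apr 12 2035, Tue Jun 12 2035

Gaps: 59, 61, 61, 61, 61 days — not constant. Every event is on the 12th of the month.
Pattern: the 12th of every 2 months.
Next: February 2035 → Mon Feb 12 2035.
Next: April 2035 → Thu Apr 12 2035.
June 2035: Tue Jun 12 2035.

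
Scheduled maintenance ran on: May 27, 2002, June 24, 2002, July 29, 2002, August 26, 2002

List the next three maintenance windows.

These are Mondays with 28, 35, 28-day gaps.
Each is the final Monday of its month — July 29, 2002 is past the 28th, so '4th Monday' doesn't fit.
Last Monday of September 2002: September 30, 2002.
Last Monday of October 2002: October 28, 2002.
Last Monday of November 2002: November 25, 2002.

September 30, 2002; October 28, 2002; November 25, 2002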